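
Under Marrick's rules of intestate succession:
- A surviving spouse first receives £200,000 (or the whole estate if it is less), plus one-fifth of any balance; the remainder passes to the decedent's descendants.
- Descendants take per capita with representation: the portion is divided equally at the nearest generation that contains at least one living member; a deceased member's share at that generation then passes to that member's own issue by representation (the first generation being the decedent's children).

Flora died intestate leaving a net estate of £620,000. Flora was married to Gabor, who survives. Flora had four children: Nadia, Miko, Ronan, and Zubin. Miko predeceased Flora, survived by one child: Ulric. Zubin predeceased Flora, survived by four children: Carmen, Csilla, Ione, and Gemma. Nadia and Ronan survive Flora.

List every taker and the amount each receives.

Gabor: £284,000; Nadia: £84,000; Ulric: £84,000; Ronan: £84,000; Carmen: £21,000; Csilla: £21,000; Ione: £21,000; Gemma: £21,000

Gabor first takes £200,000, leaving a balance of £420,000. Gabor then takes one-fifth of the balance (£84,000), for a total of £284,000. The remaining £336,000 passes to the descendants.
The descendants' portion (£336,000) is divided into 4 shares of £84,000: Nadia and Ronan each take £84,000; Miko's £84,000 share passes to Miko's issue; Zubin's £84,000 share passes to Zubin's issue.
Miko's share (£84,000) passes entirely to Ulric.
Zubin's share (£84,000) is divided into 4 shares of £21,000: Carmen, Csilla, Ione, and Gemma each take £21,000.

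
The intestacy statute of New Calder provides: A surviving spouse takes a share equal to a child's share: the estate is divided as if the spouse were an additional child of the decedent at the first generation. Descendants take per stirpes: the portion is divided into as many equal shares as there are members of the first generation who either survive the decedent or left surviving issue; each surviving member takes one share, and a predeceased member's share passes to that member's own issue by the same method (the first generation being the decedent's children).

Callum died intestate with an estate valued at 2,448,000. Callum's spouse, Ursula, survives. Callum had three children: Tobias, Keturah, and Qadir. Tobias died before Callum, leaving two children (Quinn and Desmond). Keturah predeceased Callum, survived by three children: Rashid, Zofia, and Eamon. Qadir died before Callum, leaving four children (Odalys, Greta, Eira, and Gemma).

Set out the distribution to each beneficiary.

Ursula: 612,000; Quinn: 306,000; Desmond: 306,000; Rashid: 204,000; Zofia: 204,000; Eamon: 204,000; Odalys: 153,000; Greta: 153,000; Eira: 153,000; Gemma: 153,000

The spouse counts as an additional share at the children's level, so there are 4 primary shares of 612,000. Ursula takes one such share (612,000).
The children's combined portion (1,836,000) is divided into 3 shares of 612,000: Tobias's 612,000 share passes to Tobias's issue; Keturah's 612,000 share passes to Keturah's issue; Qadir's 612,000 share passes to Qadir's issue.
Tobias's share (612,000) is divided into 2 shares of 306,000: Quinn and Desmond each take 306,000.
Keturah's share (612,000) is divided into 3 shares of 204,000: Rashid, Zofia, and Eamon each take 204,000.
Qadir's share (612,000) is divided into 4 shares of 153,000: Odalys, Greta, Eira, and Gemma each take 153,000.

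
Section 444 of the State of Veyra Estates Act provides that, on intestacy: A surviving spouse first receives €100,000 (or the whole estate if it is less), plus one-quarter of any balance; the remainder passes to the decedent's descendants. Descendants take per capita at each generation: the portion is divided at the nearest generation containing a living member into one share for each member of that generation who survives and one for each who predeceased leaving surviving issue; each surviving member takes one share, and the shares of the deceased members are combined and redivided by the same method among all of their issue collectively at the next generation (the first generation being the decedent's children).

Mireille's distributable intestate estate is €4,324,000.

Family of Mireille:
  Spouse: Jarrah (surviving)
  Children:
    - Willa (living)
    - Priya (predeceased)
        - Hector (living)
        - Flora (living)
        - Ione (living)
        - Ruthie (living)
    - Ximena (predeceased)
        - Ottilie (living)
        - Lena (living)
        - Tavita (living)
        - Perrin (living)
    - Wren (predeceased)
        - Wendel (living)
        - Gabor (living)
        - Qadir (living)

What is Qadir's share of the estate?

Qadir receives €216,000.

Jarrah first takes €100,000, leaving a balance of €4,224,000. Jarrah then takes one-quarter of the balance (€1,056,000), for a total of €1,156,000. The remaining €3,168,000 passes to the descendants.
The descendants' portion (€3,168,000) is divided at the children's generation into 4 shares of €792,000. Willa takes €792,000. The 3 shares of the deceased (Priya, Ximena, and Wren) are combined into a pool of €2,376,000.
That pool (€2,376,000) is divided at the grandchildren's generation equally among Hector, Flora, Ione, Ruthie, Ottilie, Lena, Tavita, Perrin, Wendel, Gabor, and Qadir: €216,000 each.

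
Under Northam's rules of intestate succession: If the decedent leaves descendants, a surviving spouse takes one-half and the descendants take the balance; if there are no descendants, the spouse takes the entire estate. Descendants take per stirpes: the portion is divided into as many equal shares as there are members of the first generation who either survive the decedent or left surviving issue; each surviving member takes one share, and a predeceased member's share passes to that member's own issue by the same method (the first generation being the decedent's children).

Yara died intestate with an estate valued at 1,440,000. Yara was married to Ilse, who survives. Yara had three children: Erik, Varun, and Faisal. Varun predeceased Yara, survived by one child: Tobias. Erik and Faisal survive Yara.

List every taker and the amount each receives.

Ilse: 720,000; Erik: 240,000; Tobias: 240,000; Faisal: 240,000

Ilse takes one-half of 1,440,000 = 720,000. The remaining 720,000 passes to the descendants.
The descendants' portion (720,000) is divided into 3 shares of 240,000: Erik and Faisal each take 240,000; Varun's 240,000 share passes to Varun's issue.
Varun's share (240,000) passes entirely to Tobias.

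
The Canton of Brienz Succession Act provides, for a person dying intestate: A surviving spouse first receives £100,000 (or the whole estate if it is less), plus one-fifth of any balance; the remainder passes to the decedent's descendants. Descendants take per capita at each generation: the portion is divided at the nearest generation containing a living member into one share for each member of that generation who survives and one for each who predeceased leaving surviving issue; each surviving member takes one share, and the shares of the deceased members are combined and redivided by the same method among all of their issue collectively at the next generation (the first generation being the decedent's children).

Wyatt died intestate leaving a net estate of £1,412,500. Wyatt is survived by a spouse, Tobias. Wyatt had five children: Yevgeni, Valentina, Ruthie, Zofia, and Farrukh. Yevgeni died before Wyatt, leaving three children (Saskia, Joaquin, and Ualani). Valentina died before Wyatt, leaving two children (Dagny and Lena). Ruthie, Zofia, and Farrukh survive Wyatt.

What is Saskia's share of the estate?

Saskia receives £84,000.

Tobias first takes £100,000, leaving a balance of £1,312,500. Tobias then takes one-fifth of the balance (£262,500), for a total of £362,500. The remaining £1,050,000 passes to the descendants.
The descendants' portion (£1,050,000) is divided at the children's generation into 5 shares of £210,000. Ruthie, Zofia, and Farrukh each take £210,000. The 2 shares of the deceased (Yevgeni and Valentina) are combined into a pool of £420,000.
That pool (£420,000) is divided at the grandchildren's generation equally among Saskia, Joaquin, Ualani, Dagny, and Lena: £84,000 each.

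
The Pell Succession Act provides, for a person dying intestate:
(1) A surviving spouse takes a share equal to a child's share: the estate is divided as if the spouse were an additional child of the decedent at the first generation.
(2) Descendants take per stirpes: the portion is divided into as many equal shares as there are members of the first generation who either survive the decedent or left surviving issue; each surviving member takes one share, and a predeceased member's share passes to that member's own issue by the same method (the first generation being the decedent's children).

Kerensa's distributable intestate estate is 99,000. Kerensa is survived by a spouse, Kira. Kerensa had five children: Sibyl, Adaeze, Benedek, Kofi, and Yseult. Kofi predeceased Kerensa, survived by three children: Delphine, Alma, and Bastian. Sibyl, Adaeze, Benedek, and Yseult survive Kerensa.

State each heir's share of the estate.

The spouse counts as an additional share at the children's level, so there are 6 primary shares of 16,500. Kira takes one such share (16,500).
The children's combined portion (82,500) is divided into 5 shares of 16,500: Sibyl, Adaeze, Benedek, and Yseult each take 16,500; Kofi's 16,500 share passes to Kofi's issue.
Kofi's share (16,500) is divided into 3 shares of 5,500: Delphine, Alma, and Bastian each take 5,500.

Kira: 16,500; Sibyl: 16,500; Adaeze: 16,500; Benedek: 16,500; Delphine: 5,500; Alma: 5,500; Bastian: 5,500; Yseult: 16,500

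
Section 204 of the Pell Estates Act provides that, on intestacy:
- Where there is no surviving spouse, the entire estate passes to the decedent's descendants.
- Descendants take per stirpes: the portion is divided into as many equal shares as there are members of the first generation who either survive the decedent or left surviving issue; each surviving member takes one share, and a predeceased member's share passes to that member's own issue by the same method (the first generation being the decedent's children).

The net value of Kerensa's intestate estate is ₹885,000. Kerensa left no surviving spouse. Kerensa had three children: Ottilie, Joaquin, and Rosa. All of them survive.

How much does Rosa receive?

The entire ₹885,000 passes to the descendants.
That amount (₹885,000) is divided into 3 shares of ₹295,000: Ottilie, Joaquin, and Rosa each take ₹295,000.

Rosa receives ₹295,000.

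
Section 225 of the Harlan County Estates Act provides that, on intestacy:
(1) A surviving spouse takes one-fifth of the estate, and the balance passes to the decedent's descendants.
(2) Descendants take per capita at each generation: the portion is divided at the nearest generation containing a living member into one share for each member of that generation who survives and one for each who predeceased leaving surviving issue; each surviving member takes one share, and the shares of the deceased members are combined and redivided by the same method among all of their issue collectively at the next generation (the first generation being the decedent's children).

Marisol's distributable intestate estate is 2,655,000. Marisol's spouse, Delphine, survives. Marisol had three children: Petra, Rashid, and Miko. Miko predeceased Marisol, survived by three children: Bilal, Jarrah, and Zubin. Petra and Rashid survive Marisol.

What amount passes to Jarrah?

Jarrah receives 236,000.

Delphine takes one-fifth of 2,655,000 = 531,000. The remaining 2,124,000 passes to the descendants.
The descendants' portion (2,124,000) is divided at the children's generation into 3 shares of 708,000. Petra and Rashid each take 708,000. The remaining share for the deceased Miko (708,000) is carried to the next generation.
That pool (708,000) is divided at the grandchildren's generation equally among Bilal, Jarrah, and Zubin: 236,000 each.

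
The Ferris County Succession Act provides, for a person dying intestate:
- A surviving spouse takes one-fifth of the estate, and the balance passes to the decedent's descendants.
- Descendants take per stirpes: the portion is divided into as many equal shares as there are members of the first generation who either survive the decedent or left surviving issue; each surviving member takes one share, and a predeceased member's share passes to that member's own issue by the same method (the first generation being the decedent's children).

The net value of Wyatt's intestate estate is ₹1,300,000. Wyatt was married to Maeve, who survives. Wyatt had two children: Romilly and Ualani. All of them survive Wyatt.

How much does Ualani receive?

Ualani receives ₹520,000.

Maeve takes one-fifth of ₹1,300,000 = ₹260,000. The remaining ₹1,040,000 passes to the descendants.
The descendants' portion (₹1,040,000) is divided into 2 shares of ₹520,000: Romilly and Ualani each take ₹520,000.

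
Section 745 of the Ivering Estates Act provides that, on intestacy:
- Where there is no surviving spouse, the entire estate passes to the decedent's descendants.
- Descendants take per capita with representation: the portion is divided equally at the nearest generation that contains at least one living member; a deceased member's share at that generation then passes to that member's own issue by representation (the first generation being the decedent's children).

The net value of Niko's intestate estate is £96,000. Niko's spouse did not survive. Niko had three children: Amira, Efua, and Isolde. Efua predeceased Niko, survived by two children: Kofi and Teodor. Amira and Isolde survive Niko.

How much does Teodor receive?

Teodor receives £16,000.

The entire £96,000 passes to the descendants.
That amount (£96,000) is divided into 3 shares of £32,000: Amira and Isolde each take £32,000; Efua's £32,000 share passes to Efua's issue.
Efua's share (£32,000) is divided into 2 shares of £16,000: Kofi and Teodor each take £16,000.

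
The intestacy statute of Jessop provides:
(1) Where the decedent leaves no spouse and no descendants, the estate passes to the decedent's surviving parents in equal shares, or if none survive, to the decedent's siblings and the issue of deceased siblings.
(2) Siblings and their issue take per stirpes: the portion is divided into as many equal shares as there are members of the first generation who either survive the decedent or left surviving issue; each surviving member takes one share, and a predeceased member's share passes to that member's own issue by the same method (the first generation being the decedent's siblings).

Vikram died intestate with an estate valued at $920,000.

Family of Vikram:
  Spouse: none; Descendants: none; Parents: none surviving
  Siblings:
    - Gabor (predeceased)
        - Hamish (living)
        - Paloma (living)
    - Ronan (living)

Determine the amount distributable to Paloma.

The entire $920,000 passes to the siblings and their issue.
That amount ($920,000) is divided into 2 shares of $460,000: Ronan takes $460,000; Gabor's $460,000 share passes to Gabor's issue.
Gabor's share ($460,000) is divided into 2 shares of $230,000: Hamish and Paloma each take $230,000.

Paloma receives $230,000.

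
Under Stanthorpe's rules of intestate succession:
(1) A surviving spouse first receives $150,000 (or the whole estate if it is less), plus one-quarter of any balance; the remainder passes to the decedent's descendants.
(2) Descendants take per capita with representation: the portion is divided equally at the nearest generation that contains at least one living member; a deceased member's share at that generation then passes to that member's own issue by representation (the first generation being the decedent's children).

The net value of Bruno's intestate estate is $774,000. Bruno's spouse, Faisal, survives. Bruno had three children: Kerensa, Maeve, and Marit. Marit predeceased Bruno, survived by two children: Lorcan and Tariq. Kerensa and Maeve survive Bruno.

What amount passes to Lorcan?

Faisal first takes $150,000, leaving a balance of $624,000. Faisal then takes one-quarter of the balance ($156,000), for a total of $306,000. The remaining $468,000 passes to the descendants.
The descendants' portion ($468,000) is divided into 3 shares of $156,000: Kerensa and Maeve each take $156,000; Marit's $156,000 share passes to Marit's issue.
Marit's share ($156,000) is divided into 2 shares of $78,000: Lorcan and Tariq each take $78,000.

Lorcan receives $78,000.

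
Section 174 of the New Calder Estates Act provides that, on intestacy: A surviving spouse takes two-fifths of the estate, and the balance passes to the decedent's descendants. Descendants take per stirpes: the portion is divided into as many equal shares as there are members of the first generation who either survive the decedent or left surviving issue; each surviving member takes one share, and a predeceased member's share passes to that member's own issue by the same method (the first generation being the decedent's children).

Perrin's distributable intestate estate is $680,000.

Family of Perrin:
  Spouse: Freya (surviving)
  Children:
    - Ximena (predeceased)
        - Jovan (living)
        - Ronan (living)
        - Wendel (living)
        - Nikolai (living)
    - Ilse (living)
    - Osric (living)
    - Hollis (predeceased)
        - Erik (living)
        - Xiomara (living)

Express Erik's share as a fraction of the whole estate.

Freya takes two-fifths of $680,000 = $272,000. The remaining $408,000 passes to the descendants.
The descendants' portion ($408,000) is divided into 4 shares of $102,000: Ilse and Osric each take $102,000; Ximena's $102,000 share passes to Ximena's issue; Hollis's $102,000 share passes to Hollis's issue.
Ximena's share ($102,000) is divided into 4 shares of $25,500: Jovan, Ronan, Wendel, and Nikolai each take $25,500.
Hollis's share ($102,000) is divided into 2 shares of $51,000: Erik and Xiomara each take $51,000.

Erik receives 3/40 of the estate.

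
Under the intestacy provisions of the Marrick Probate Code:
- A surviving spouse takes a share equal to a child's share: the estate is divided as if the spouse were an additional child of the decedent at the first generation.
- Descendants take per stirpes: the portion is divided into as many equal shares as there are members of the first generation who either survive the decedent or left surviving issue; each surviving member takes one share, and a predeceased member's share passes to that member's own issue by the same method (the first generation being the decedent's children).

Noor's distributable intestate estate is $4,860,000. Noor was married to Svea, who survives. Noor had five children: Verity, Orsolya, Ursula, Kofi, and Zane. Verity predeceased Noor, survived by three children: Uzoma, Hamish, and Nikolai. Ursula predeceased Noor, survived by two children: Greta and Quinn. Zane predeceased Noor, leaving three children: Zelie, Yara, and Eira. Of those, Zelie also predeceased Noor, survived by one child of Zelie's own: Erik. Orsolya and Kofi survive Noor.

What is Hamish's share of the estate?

Hamish receives $270,000.

The spouse counts as an additional share at the children's level, so there are 6 primary shares of $810,000. Svea takes one such share ($810,000).
The children's combined portion ($4,050,000) is divided into 5 shares of $810,000: Orsolya and Kofi each take $810,000; Verity's $810,000 share passes to Verity's issue; Ursula's $810,000 share passes to Ursula's issue; Zane's $810,000 share passes to Zane's issue.
Verity's share ($810,000) is divided into 3 shares of $270,000: Uzoma, Hamish, and Nikolai each take $270,000.
Ursula's share ($810,000) is divided into 2 shares of $405,000: Greta and Quinn each take $405,000.
Zane's share ($810,000) is divided into 3 shares of $270,000: Yara and Eira each take $270,000; Zelie's $270,000 share passes to Zelie's issue.
Zelie's share ($270,000) passes entirely to Erik.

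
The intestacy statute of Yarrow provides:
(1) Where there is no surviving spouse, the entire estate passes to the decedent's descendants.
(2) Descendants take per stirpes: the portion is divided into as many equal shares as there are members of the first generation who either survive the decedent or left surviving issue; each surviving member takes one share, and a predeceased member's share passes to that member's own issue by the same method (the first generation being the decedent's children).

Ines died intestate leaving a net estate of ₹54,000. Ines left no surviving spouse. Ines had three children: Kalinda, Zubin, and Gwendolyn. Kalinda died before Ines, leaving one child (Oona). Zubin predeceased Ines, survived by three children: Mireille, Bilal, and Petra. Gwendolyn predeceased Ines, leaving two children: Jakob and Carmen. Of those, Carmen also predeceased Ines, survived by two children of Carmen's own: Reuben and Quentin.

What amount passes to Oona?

The entire ₹54,000 passes to the descendants.
That amount (₹54,000) is divided into 3 shares of ₹18,000: Kalinda's ₹18,000 share passes to Kalinda's issue; Zubin's ₹18,000 share passes to Zubin's issue; Gwendolyn's ₹18,000 share passes to Gwendolyn's issue.
Kalinda's share (₹18,000) passes entirely to Oona.
Zubin's share (₹18,000) is divided into 3 shares of ₹6,000: Mireille, Bilal, and Petra each take ₹6,000.
Gwendolyn's share (₹18,000) is divided into 2 shares of ₹9,000: Jakob takes ₹9,000; Carmen's ₹9,000 share passes to Carmen's issue.
Carmen's share (₹9,000) is divided into 2 shares of ₹4,500: Reuben and Quentin each take ₹4,500.

Oona receives ₹18,000.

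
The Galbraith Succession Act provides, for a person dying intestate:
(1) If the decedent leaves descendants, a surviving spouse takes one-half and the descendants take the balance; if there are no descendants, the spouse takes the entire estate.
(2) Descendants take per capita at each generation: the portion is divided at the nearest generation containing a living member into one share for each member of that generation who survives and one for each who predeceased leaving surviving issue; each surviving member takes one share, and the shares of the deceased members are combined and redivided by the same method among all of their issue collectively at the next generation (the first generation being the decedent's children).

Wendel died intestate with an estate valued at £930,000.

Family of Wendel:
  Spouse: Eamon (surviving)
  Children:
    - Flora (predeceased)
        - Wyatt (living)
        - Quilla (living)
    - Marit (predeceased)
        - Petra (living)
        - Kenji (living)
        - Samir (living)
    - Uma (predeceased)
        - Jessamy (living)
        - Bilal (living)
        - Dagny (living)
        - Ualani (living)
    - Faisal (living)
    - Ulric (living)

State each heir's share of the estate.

Eamon: £465,000; Wyatt: £31,000; Quilla: £31,000; Petra: £31,000; Kenji: £31,000; Samir: £31,000; Jessamy: £31,000; Bilal: £31,000; Dagny: £31,000; Ualani: £31,000; Faisal: £93,000; Ulric: £93,000

Eamon takes one-half of £930,000 = £465,000. The remaining £465,000 passes to the descendants.
The descendants' portion (£465,000) is divided at the children's generation into 5 shares of £93,000. Faisal and Ulric each take £93,000. The 3 shares of the deceased (Flora, Marit, and Uma) are combined into a pool of £279,000.
That pool (£279,000) is divided at the grandchildren's generation equally among Wyatt, Quilla, Petra, Kenji, Samir, Jessamy, Bilal, Dagny, and Ualani: £31,000 each.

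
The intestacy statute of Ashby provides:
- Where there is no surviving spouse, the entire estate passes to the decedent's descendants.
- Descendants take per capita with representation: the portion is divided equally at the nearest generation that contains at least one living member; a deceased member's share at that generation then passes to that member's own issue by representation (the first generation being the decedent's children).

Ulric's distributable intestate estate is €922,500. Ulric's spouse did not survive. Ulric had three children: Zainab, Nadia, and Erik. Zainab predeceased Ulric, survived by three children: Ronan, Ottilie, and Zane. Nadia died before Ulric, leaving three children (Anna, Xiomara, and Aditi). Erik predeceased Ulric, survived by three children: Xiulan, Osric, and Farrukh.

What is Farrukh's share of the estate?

The entire €922,500 passes to the descendants.
No child survives, so the initial division is made at the grandchildren's generation.
That amount (€922,500) is divided into 9 shares of €102,500: Ronan, Ottilie, Zane, Anna, Xiomara, Aditi, Xiulan, Osric, and Farrukh each take €102,500.

Farrukh receives €102,500.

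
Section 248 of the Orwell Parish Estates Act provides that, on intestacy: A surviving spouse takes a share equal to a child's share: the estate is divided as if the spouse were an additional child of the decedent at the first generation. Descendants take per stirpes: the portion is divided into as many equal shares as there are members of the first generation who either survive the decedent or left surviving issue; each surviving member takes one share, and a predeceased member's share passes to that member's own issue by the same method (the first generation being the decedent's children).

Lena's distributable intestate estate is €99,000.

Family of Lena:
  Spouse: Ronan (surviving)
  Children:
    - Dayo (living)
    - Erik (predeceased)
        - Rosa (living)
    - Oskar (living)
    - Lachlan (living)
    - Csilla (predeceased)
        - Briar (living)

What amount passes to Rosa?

The spouse counts as an additional share at the children's level, so there are 6 primary shares of €16,500. Ronan takes one such share (€16,500).
The children's combined portion (€82,500) is divided into 5 shares of €16,500: Dayo, Oskar, and Lachlan each take €16,500; Erik's €16,500 share passes to Erik's issue; Csilla's €16,500 share passes to Csilla's issue.
Erik's share (€16,500) passes entirely to Rosa.
Csilla's share (€16,500) passes entirely to Briar.

Rosa receives €16,500.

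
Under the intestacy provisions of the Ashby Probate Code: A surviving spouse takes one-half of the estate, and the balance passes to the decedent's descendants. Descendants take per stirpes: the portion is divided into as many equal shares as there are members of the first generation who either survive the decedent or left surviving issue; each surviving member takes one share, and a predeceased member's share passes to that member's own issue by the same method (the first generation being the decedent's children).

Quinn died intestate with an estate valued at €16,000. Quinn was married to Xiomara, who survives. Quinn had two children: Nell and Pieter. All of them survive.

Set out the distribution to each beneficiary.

Xiomara: €8,000; Nell: €4,000; Pieter: €4,000

Xiomara takes one-half of €16,000 = €8,000. The remaining €8,000 passes to the descendants.
The descendants' portion (€8,000) is divided into 2 shares of €4,000: Nell and Pieter each take €4,000.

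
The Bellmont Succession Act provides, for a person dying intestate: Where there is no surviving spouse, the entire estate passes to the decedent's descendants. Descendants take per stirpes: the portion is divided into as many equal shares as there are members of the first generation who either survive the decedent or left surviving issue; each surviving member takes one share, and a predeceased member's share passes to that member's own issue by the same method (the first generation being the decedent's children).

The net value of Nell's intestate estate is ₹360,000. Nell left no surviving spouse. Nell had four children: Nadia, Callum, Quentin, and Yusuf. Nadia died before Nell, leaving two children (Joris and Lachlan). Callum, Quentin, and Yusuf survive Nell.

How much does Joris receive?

The entire ₹360,000 passes to the descendants.
That amount (₹360,000) is divided into 4 shares of ₹90,000: Callum, Quentin, and Yusuf each take ₹90,000; Nadia's ₹90,000 share passes to Nadia's issue.
Nadia's share (₹90,000) is divided into 2 shares of ₹45,000: Joris and Lachlan each take ₹45,000.

Joris receives ₹45,000.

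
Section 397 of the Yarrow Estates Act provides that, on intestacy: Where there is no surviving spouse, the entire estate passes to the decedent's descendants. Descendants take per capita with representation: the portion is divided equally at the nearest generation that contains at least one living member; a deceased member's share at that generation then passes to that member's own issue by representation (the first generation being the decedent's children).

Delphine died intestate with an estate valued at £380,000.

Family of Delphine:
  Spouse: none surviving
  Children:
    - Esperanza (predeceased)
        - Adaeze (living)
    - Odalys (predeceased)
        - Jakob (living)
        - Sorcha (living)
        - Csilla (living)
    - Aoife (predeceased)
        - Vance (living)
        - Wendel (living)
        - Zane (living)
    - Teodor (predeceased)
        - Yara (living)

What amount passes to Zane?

The entire £380,000 passes to the descendants.
No child survives, so the initial division is made at the grandchildren's generation.
That amount (£380,000) is divided into 8 shares of £47,500: Adaeze, Jakob, Sorcha, Csilla, Vance, Wendel, Zane, and Yara each take £47,500.

Zane receives £47,500.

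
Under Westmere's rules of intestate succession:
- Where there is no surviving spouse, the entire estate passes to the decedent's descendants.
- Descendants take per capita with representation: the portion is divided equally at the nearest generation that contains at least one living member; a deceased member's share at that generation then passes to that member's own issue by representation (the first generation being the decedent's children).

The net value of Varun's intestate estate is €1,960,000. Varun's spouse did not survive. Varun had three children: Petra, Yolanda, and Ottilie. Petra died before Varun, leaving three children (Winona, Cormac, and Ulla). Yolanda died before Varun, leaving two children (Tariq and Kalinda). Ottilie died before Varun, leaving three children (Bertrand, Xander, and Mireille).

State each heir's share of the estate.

The entire €1,960,000 passes to the descendants.
No child survives, so the initial division is made at the grandchildren's generation.
That amount (€1,960,000) is divided into 8 shares of €245,000: Winona, Cormac, Ulla, Tariq, Kalinda, Bertrand, Xander, and Mireille each take €245,000.

Winona: €245,000; Cormac: €245,000; Ulla: €245,000; Tariq: €245,000; Kalinda: €245,000; Bertrand: €245,000; Xander: €245,000; Mireille: €245,000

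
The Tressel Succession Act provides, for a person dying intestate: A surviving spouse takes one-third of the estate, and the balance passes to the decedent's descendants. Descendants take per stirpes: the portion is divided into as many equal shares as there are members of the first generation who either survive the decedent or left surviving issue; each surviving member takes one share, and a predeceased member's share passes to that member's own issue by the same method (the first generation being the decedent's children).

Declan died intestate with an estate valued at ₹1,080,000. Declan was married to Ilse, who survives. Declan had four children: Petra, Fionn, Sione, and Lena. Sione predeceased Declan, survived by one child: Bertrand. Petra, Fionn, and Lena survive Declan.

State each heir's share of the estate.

Ilse takes one-third of ₹1,080,000 = ₹360,000. The remaining ₹720,000 passes to the descendants.
The descendants' portion (₹720,000) is divided into 4 shares of ₹180,000: Petra, Fionn, and Lena each take ₹180,000; Sione's ₹180,000 share passes to Sione's issue.
Sione's share (₹180,000) passes entirely to Bertrand.

Ilse: ₹360,000; Petra: ₹180,000; Fionn: ₹180,000; Bertrand: ₹180,000; Lena: ₹180,000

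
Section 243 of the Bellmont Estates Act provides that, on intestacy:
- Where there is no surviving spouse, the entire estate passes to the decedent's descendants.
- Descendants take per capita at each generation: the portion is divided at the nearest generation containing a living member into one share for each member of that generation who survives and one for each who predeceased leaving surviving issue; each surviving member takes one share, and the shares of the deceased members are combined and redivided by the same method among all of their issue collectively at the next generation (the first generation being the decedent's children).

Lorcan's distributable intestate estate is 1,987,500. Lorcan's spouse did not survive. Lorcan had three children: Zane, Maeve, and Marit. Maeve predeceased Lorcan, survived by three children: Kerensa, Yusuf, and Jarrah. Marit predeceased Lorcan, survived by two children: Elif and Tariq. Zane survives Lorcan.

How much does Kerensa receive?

The entire 1,987,500 passes to the descendants.
That amount (1,987,500) is divided at the children's generation into 3 shares of 662,500. Zane takes 662,500. The 2 shares of the deceased (Maeve and Marit) are combined into a pool of 1,325,000.
That pool (1,325,000) is divided at the grandchildren's generation equally among Kerensa, Yusuf, Jarrah, Elif, and Tariq: 265,000 each.

Kerensa receives 265,000.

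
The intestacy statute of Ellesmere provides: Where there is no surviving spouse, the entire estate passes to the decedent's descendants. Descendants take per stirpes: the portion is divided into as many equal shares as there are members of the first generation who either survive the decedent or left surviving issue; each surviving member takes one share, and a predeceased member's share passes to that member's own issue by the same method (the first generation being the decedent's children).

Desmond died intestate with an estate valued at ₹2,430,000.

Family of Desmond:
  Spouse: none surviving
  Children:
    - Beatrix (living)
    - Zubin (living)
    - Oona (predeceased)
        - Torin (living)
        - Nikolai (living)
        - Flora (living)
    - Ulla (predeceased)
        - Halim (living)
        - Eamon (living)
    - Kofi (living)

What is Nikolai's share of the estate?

Nikolai receives ₹162,000.

The entire ₹2,430,000 passes to the descendants.
That amount (₹2,430,000) is divided into 5 shares of ₹486,000: Beatrix, Zubin, and Kofi each take ₹486,000; Oona's ₹486,000 share passes to Oona's issue; Ulla's ₹486,000 share passes to Ulla's issue.
Oona's share (₹486,000) is divided into 3 shares of ₹162,000: Torin, Nikolai, and Flora each take ₹162,000.
Ulla's share (₹486,000) is divided into 2 shares of ₹243,000: Halim and Eamon each take ₹243,000.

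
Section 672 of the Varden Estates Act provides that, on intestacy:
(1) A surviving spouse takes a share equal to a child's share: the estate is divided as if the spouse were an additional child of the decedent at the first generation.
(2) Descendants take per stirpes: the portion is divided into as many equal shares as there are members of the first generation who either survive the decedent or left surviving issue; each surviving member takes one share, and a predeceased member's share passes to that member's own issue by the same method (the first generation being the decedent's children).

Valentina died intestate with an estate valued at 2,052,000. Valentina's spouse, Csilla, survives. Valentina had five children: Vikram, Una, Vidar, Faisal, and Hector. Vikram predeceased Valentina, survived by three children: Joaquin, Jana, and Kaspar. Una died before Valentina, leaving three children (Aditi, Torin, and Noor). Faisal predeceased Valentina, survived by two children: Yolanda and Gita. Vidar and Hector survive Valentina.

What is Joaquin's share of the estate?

The spouse counts as an additional share at the children's level, so there are 6 primary shares of 342,000. Csilla takes one such share (342,000).
The children's combined portion (1,710,000) is divided into 5 shares of 342,000: Vidar and Hector each take 342,000; Vikram's 342,000 share passes to Vikram's issue; Una's 342,000 share passes to Una's issue; Faisal's 342,000 share passes to Faisal's issue.
Vikram's share (342,000) is divided into 3 shares of 114,000: Joaquin, Jana, and Kaspar each take 114,000.
Una's share (342,000) is divided into 3 shares of 114,000: Aditi, Torin, and Noor each take 114,000.
Faisal's share (342,000) is divided into 2 shares of 171,000: Yolanda and Gita each take 171,000.

Joaquin receives 114,000.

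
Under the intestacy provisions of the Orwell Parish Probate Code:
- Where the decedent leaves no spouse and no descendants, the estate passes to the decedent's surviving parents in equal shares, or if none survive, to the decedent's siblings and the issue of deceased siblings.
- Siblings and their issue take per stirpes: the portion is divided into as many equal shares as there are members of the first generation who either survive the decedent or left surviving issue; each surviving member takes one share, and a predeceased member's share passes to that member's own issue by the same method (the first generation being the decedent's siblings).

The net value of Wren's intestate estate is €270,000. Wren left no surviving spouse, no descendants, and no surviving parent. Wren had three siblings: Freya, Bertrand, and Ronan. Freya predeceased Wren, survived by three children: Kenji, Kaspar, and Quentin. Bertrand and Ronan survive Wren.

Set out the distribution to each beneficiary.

The entire €270,000 passes to the siblings and their issue.
That amount (€270,000) is divided into 3 shares of €90,000: Bertrand and Ronan each take €90,000; Freya's €90,000 share passes to Freya's issue.
Freya's share (€90,000) is divided into 3 shares of €30,000: Kenji, Kaspar, and Quentin each take €30,000.

Kenji: €30,000; Kaspar: €30,000; Quentin: €30,000; Bertrand: €90,000; Ronan: €90,000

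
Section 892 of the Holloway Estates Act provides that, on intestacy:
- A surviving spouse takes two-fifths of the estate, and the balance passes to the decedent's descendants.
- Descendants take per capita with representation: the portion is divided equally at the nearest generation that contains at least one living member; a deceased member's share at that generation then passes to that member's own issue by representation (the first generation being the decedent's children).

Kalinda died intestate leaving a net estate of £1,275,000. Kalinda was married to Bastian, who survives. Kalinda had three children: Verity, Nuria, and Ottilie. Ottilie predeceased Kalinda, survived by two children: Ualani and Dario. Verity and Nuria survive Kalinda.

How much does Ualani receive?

Bastian takes two-fifths of £1,275,000 = £510,000. The remaining £765,000 passes to the descendants.
The descendants' portion (£765,000) is divided into 3 shares of £255,000: Verity and Nuria each take £255,000; Ottilie's £255,000 share passes to Ottilie's issue.
Ottilie's share (£255,000) is divided into 2 shares of £127,500: Ualani and Dario each take £127,500.

Ualani receives £127,500.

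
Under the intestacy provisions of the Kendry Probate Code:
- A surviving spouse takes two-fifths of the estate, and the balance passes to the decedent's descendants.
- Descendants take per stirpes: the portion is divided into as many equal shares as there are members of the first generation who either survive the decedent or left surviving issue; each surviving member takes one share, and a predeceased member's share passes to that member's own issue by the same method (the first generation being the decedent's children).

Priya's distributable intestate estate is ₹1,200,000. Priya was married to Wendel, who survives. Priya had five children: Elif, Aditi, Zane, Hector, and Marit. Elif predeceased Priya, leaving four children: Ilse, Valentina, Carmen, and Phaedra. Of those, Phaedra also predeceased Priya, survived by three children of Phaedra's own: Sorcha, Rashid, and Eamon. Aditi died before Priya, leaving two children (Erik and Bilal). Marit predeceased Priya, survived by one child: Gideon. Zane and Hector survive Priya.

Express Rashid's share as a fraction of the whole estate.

Wendel takes two-fifths of ₹1,200,000 = ₹480,000. The remaining ₹720,000 passes to the descendants.
The descendants' portion (₹720,000) is divided into 5 shares of ₹144,000: Zane and Hector each take ₹144,000; Elif's ₹144,000 share passes to Elif's issue; Aditi's ₹144,000 share passes to Aditi's issue; Marit's ₹144,000 share passes to Marit's issue.
Elif's share (₹144,000) is divided into 4 shares of ₹36,000: Ilse, Valentina, and Carmen each take ₹36,000; Phaedra's ₹36,000 share passes to Phaedra's issue.
Phaedra's share (₹36,000) is divided into 3 shares of ₹12,000: Sorcha, Rashid, and Eamon each take ₹12,000.
Aditi's share (₹144,000) is divided into 2 shares of ₹72,000: Erik and Bilal each take ₹72,000.
Marit's share (₹144,000) passes entirely to Gideon.

Rashid receives 1/100 of the estate.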